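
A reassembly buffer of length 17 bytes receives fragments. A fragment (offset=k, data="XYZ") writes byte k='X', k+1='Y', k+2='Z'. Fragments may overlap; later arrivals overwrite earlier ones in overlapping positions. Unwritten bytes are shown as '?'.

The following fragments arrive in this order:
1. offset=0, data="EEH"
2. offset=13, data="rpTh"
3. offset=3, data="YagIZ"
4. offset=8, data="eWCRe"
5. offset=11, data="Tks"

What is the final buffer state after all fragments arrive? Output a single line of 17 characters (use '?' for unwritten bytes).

Answer: EEHYagIZeWCTkspTh

Derivation:
Fragment 1: offset=0 data="EEH" -> buffer=EEH??????????????
Fragment 2: offset=13 data="rpTh" -> buffer=EEH??????????rpTh
Fragment 3: offset=3 data="YagIZ" -> buffer=EEHYagIZ?????rpTh
Fragment 4: offset=8 data="eWCRe" -> buffer=EEHYagIZeWCRerpTh
Fragment 5: offset=11 data="Tks" -> buffer=EEHYagIZeWCTkspTh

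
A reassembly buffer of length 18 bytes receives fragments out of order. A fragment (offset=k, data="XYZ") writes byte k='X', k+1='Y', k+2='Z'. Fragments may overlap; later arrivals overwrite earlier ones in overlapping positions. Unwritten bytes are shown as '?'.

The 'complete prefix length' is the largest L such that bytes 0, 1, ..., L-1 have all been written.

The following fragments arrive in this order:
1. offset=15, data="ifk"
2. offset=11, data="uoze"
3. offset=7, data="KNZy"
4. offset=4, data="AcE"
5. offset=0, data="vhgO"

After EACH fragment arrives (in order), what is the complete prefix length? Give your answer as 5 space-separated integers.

Answer: 0 0 0 0 18

Derivation:
Fragment 1: offset=15 data="ifk" -> buffer=???????????????ifk -> prefix_len=0
Fragment 2: offset=11 data="uoze" -> buffer=???????????uozeifk -> prefix_len=0
Fragment 3: offset=7 data="KNZy" -> buffer=???????KNZyuozeifk -> prefix_len=0
Fragment 4: offset=4 data="AcE" -> buffer=????AcEKNZyuozeifk -> prefix_len=0
Fragment 5: offset=0 data="vhgO" -> buffer=vhgOAcEKNZyuozeifk -> prefix_len=18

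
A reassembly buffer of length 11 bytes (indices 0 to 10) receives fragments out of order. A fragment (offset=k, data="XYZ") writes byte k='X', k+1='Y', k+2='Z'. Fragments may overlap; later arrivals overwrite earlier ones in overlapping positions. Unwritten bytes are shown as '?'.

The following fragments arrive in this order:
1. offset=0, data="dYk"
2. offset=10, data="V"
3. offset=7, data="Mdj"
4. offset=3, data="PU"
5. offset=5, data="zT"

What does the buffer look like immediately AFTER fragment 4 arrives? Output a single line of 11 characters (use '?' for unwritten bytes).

Answer: dYkPU??MdjV

Derivation:
Fragment 1: offset=0 data="dYk" -> buffer=dYk????????
Fragment 2: offset=10 data="V" -> buffer=dYk???????V
Fragment 3: offset=7 data="Mdj" -> buffer=dYk????MdjV
Fragment 4: offset=3 data="PU" -> buffer=dYkPU??MdjV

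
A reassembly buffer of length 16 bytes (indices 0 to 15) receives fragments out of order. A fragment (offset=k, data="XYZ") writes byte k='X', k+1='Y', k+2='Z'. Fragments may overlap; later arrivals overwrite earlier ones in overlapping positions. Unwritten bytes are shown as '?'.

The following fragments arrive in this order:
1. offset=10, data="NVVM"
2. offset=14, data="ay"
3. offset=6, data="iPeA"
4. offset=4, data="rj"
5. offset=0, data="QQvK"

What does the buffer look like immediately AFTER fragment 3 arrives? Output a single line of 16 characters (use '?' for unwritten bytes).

Fragment 1: offset=10 data="NVVM" -> buffer=??????????NVVM??
Fragment 2: offset=14 data="ay" -> buffer=??????????NVVMay
Fragment 3: offset=6 data="iPeA" -> buffer=??????iPeANVVMay

Answer: ??????iPeANVVMay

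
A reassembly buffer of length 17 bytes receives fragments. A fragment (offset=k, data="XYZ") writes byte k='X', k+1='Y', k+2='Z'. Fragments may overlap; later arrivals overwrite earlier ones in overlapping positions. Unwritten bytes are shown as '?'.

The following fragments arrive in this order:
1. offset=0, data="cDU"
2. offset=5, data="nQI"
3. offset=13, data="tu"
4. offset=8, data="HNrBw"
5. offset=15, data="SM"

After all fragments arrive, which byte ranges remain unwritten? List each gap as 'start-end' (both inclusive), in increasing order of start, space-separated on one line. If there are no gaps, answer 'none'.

Fragment 1: offset=0 len=3
Fragment 2: offset=5 len=3
Fragment 3: offset=13 len=2
Fragment 4: offset=8 len=5
Fragment 5: offset=15 len=2
Gaps: 3-4

Answer: 3-4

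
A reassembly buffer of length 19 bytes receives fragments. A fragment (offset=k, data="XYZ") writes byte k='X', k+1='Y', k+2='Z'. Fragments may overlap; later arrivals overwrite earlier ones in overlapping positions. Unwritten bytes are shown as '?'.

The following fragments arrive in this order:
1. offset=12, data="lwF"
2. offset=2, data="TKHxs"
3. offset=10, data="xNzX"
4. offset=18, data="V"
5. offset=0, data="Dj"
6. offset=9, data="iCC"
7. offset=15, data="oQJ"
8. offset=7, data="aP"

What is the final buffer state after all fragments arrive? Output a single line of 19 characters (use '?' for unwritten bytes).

Fragment 1: offset=12 data="lwF" -> buffer=????????????lwF????
Fragment 2: offset=2 data="TKHxs" -> buffer=??TKHxs?????lwF????
Fragment 3: offset=10 data="xNzX" -> buffer=??TKHxs???xNzXF????
Fragment 4: offset=18 data="V" -> buffer=??TKHxs???xNzXF???V
Fragment 5: offset=0 data="Dj" -> buffer=DjTKHxs???xNzXF???V
Fragment 6: offset=9 data="iCC" -> buffer=DjTKHxs??iCCzXF???V
Fragment 7: offset=15 data="oQJ" -> buffer=DjTKHxs??iCCzXFoQJV
Fragment 8: offset=7 data="aP" -> buffer=DjTKHxsaPiCCzXFoQJV

Answer: DjTKHxsaPiCCzXFoQJV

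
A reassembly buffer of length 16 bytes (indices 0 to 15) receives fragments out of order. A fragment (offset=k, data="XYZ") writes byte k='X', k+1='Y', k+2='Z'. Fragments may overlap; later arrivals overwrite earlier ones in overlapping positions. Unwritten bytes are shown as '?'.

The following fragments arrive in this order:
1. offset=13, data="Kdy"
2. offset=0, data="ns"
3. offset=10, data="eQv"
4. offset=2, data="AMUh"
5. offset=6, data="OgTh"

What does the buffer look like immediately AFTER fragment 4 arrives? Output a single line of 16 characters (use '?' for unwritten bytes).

Answer: nsAMUh????eQvKdy

Derivation:
Fragment 1: offset=13 data="Kdy" -> buffer=?????????????Kdy
Fragment 2: offset=0 data="ns" -> buffer=ns???????????Kdy
Fragment 3: offset=10 data="eQv" -> buffer=ns????????eQvKdy
Fragment 4: offset=2 data="AMUh" -> buffer=nsAMUh????eQvKdy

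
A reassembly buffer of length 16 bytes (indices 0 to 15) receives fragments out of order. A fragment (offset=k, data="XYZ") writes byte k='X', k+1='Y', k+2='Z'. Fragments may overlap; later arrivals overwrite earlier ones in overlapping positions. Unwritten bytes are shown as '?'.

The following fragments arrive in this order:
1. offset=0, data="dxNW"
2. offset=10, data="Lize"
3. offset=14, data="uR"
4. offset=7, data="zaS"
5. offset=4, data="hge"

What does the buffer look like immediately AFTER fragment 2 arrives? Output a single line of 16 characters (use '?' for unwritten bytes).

Fragment 1: offset=0 data="dxNW" -> buffer=dxNW????????????
Fragment 2: offset=10 data="Lize" -> buffer=dxNW??????Lize??

Answer: dxNW??????Lize??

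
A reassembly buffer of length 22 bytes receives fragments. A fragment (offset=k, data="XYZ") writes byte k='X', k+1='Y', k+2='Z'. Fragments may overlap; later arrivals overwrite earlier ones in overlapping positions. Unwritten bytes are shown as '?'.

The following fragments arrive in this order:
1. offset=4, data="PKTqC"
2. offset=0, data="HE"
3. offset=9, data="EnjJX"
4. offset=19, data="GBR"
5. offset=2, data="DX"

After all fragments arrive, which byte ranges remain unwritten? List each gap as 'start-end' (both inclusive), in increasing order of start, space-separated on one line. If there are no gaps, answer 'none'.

Answer: 14-18

Derivation:
Fragment 1: offset=4 len=5
Fragment 2: offset=0 len=2
Fragment 3: offset=9 len=5
Fragment 4: offset=19 len=3
Fragment 5: offset=2 len=2
Gaps: 14-18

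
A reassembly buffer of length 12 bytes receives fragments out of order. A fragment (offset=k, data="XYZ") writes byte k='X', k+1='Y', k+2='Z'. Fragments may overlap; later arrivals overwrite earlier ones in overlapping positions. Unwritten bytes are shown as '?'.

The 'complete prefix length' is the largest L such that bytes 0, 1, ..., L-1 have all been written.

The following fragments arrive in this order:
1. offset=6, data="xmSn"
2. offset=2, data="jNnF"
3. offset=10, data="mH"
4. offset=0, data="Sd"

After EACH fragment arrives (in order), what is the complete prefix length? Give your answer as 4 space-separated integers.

Fragment 1: offset=6 data="xmSn" -> buffer=??????xmSn?? -> prefix_len=0
Fragment 2: offset=2 data="jNnF" -> buffer=??jNnFxmSn?? -> prefix_len=0
Fragment 3: offset=10 data="mH" -> buffer=??jNnFxmSnmH -> prefix_len=0
Fragment 4: offset=0 data="Sd" -> buffer=SdjNnFxmSnmH -> prefix_len=12

Answer: 0 0 0 12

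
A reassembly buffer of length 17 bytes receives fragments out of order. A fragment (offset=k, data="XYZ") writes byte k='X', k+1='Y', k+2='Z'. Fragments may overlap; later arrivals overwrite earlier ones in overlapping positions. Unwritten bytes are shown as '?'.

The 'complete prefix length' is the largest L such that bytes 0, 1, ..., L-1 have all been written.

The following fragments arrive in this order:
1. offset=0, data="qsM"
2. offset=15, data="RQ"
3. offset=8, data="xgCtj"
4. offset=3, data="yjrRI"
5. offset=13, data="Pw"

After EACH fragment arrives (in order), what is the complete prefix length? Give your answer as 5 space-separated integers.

Answer: 3 3 3 13 17

Derivation:
Fragment 1: offset=0 data="qsM" -> buffer=qsM?????????????? -> prefix_len=3
Fragment 2: offset=15 data="RQ" -> buffer=qsM????????????RQ -> prefix_len=3
Fragment 3: offset=8 data="xgCtj" -> buffer=qsM?????xgCtj??RQ -> prefix_len=3
Fragment 4: offset=3 data="yjrRI" -> buffer=qsMyjrRIxgCtj??RQ -> prefix_len=13
Fragment 5: offset=13 data="Pw" -> buffer=qsMyjrRIxgCtjPwRQ -> prefix_len=17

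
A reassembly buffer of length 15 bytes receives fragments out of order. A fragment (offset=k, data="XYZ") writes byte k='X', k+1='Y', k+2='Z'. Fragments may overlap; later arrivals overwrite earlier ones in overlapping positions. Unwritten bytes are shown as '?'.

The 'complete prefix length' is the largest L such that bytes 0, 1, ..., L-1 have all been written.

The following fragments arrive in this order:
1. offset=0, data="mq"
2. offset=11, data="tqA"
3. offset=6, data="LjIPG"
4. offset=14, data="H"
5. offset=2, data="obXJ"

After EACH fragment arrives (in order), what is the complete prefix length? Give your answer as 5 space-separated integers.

Fragment 1: offset=0 data="mq" -> buffer=mq????????????? -> prefix_len=2
Fragment 2: offset=11 data="tqA" -> buffer=mq?????????tqA? -> prefix_len=2
Fragment 3: offset=6 data="LjIPG" -> buffer=mq????LjIPGtqA? -> prefix_len=2
Fragment 4: offset=14 data="H" -> buffer=mq????LjIPGtqAH -> prefix_len=2
Fragment 5: offset=2 data="obXJ" -> buffer=mqobXJLjIPGtqAH -> prefix_len=15

Answer: 2 2 2 2 15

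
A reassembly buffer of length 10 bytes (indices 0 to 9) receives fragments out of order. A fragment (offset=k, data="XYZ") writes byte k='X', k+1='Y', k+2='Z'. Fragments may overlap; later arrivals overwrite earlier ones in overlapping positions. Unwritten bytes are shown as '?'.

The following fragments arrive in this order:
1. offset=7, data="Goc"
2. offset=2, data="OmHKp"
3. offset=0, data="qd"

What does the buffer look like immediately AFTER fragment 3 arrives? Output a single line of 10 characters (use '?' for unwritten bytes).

Fragment 1: offset=7 data="Goc" -> buffer=???????Goc
Fragment 2: offset=2 data="OmHKp" -> buffer=??OmHKpGoc
Fragment 3: offset=0 data="qd" -> buffer=qdOmHKpGoc

Answer: qdOmHKpGoc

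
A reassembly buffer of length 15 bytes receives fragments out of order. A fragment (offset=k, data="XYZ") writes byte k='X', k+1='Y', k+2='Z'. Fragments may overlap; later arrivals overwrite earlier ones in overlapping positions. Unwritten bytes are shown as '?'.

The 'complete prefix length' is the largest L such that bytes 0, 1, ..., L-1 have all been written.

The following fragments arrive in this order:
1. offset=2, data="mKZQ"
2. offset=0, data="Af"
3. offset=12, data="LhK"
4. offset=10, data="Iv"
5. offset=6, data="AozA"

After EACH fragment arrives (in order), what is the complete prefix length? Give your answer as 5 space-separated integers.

Answer: 0 6 6 6 15

Derivation:
Fragment 1: offset=2 data="mKZQ" -> buffer=??mKZQ????????? -> prefix_len=0
Fragment 2: offset=0 data="Af" -> buffer=AfmKZQ????????? -> prefix_len=6
Fragment 3: offset=12 data="LhK" -> buffer=AfmKZQ??????LhK -> prefix_len=6
Fragment 4: offset=10 data="Iv" -> buffer=AfmKZQ????IvLhK -> prefix_len=6
Fragment 5: offset=6 data="AozA" -> buffer=AfmKZQAozAIvLhK -> prefix_len=15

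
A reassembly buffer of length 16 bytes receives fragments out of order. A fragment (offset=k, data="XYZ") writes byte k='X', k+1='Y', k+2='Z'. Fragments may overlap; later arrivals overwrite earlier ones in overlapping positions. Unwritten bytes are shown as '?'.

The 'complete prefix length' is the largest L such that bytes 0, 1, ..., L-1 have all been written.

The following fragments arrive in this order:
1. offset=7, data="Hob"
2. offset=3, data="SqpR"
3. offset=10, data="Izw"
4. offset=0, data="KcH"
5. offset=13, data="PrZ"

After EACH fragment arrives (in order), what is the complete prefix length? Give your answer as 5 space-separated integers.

Fragment 1: offset=7 data="Hob" -> buffer=???????Hob?????? -> prefix_len=0
Fragment 2: offset=3 data="SqpR" -> buffer=???SqpRHob?????? -> prefix_len=0
Fragment 3: offset=10 data="Izw" -> buffer=???SqpRHobIzw??? -> prefix_len=0
Fragment 4: offset=0 data="KcH" -> buffer=KcHSqpRHobIzw??? -> prefix_len=13
Fragment 5: offset=13 data="PrZ" -> buffer=KcHSqpRHobIzwPrZ -> prefix_len=16

Answer: 0 0 0 13 16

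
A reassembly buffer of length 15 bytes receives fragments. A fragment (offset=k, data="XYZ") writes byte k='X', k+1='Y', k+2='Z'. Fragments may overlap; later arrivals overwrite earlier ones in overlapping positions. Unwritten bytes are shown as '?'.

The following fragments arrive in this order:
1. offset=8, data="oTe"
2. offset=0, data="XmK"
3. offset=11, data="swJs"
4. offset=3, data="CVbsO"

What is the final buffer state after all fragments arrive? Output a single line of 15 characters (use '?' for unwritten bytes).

Fragment 1: offset=8 data="oTe" -> buffer=????????oTe????
Fragment 2: offset=0 data="XmK" -> buffer=XmK?????oTe????
Fragment 3: offset=11 data="swJs" -> buffer=XmK?????oTeswJs
Fragment 4: offset=3 data="CVbsO" -> buffer=XmKCVbsOoTeswJs

Answer: XmKCVbsOoTeswJs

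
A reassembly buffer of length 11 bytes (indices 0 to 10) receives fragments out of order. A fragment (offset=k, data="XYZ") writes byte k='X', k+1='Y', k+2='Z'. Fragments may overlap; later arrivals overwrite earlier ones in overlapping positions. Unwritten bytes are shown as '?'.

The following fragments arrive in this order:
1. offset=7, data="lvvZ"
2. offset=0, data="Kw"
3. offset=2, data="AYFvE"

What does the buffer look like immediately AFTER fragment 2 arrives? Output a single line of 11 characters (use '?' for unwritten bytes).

Answer: Kw?????lvvZ

Derivation:
Fragment 1: offset=7 data="lvvZ" -> buffer=???????lvvZ
Fragment 2: offset=0 data="Kw" -> buffer=Kw?????lvvZ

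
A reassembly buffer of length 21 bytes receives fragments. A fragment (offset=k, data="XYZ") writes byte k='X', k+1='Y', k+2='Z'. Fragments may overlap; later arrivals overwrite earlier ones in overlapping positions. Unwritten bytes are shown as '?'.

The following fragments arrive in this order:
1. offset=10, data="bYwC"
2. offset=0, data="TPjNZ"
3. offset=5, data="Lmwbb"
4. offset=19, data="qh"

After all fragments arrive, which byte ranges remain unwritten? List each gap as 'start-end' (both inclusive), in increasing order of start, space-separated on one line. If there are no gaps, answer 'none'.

Answer: 14-18

Derivation:
Fragment 1: offset=10 len=4
Fragment 2: offset=0 len=5
Fragment 3: offset=5 len=5
Fragment 4: offset=19 len=2
Gaps: 14-18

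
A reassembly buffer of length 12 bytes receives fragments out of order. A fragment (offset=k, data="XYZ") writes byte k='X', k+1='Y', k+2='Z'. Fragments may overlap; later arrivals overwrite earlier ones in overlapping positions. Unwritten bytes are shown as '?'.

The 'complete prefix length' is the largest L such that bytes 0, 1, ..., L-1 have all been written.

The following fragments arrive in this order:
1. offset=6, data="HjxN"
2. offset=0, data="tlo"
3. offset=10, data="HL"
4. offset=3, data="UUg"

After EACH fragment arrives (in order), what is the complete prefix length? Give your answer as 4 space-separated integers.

Fragment 1: offset=6 data="HjxN" -> buffer=??????HjxN?? -> prefix_len=0
Fragment 2: offset=0 data="tlo" -> buffer=tlo???HjxN?? -> prefix_len=3
Fragment 3: offset=10 data="HL" -> buffer=tlo???HjxNHL -> prefix_len=3
Fragment 4: offset=3 data="UUg" -> buffer=tloUUgHjxNHL -> prefix_len=12

Answer: 0 3 3 12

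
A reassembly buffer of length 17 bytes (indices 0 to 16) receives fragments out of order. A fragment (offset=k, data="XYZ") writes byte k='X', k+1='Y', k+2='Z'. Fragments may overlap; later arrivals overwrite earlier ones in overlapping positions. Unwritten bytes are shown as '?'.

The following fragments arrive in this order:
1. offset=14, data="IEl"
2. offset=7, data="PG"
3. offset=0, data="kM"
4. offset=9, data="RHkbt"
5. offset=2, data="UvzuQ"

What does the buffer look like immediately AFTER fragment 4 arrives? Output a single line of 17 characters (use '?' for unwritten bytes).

Answer: kM?????PGRHkbtIEl

Derivation:
Fragment 1: offset=14 data="IEl" -> buffer=??????????????IEl
Fragment 2: offset=7 data="PG" -> buffer=???????PG?????IEl
Fragment 3: offset=0 data="kM" -> buffer=kM?????PG?????IEl
Fragment 4: offset=9 data="RHkbt" -> buffer=kM?????PGRHkbtIEl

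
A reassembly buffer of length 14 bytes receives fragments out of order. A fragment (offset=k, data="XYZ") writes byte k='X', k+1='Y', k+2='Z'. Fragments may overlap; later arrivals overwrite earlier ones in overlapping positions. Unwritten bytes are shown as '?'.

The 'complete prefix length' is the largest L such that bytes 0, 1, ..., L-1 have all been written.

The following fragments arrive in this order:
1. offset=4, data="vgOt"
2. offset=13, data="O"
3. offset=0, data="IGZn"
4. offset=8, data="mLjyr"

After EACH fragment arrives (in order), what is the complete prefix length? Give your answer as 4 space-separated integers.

Answer: 0 0 8 14

Derivation:
Fragment 1: offset=4 data="vgOt" -> buffer=????vgOt?????? -> prefix_len=0
Fragment 2: offset=13 data="O" -> buffer=????vgOt?????O -> prefix_len=0
Fragment 3: offset=0 data="IGZn" -> buffer=IGZnvgOt?????O -> prefix_len=8
Fragment 4: offset=8 data="mLjyr" -> buffer=IGZnvgOtmLjyrO -> prefix_len=14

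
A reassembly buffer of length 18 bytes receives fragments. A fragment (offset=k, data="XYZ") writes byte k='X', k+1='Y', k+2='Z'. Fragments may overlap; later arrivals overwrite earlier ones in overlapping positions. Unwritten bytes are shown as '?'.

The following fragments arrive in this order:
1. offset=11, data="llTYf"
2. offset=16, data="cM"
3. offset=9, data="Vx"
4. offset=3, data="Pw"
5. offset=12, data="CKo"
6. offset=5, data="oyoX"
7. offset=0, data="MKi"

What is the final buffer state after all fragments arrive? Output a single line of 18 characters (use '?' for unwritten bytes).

Fragment 1: offset=11 data="llTYf" -> buffer=???????????llTYf??
Fragment 2: offset=16 data="cM" -> buffer=???????????llTYfcM
Fragment 3: offset=9 data="Vx" -> buffer=?????????VxllTYfcM
Fragment 4: offset=3 data="Pw" -> buffer=???Pw????VxllTYfcM
Fragment 5: offset=12 data="CKo" -> buffer=???Pw????VxlCKofcM
Fragment 6: offset=5 data="oyoX" -> buffer=???PwoyoXVxlCKofcM
Fragment 7: offset=0 data="MKi" -> buffer=MKiPwoyoXVxlCKofcM

Answer: MKiPwoyoXVxlCKofcM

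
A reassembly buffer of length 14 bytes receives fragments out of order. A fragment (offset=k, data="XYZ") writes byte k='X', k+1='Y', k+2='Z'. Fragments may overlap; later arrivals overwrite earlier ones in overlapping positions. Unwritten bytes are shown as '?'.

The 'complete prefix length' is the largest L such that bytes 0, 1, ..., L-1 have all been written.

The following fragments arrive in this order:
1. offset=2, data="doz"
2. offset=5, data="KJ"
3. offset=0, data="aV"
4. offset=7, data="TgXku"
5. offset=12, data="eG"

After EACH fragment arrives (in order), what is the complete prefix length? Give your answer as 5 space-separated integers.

Answer: 0 0 7 12 14

Derivation:
Fragment 1: offset=2 data="doz" -> buffer=??doz????????? -> prefix_len=0
Fragment 2: offset=5 data="KJ" -> buffer=??dozKJ??????? -> prefix_len=0
Fragment 3: offset=0 data="aV" -> buffer=aVdozKJ??????? -> prefix_len=7
Fragment 4: offset=7 data="TgXku" -> buffer=aVdozKJTgXku?? -> prefix_len=12
Fragment 5: offset=12 data="eG" -> buffer=aVdozKJTgXkueG -> prefix_len=14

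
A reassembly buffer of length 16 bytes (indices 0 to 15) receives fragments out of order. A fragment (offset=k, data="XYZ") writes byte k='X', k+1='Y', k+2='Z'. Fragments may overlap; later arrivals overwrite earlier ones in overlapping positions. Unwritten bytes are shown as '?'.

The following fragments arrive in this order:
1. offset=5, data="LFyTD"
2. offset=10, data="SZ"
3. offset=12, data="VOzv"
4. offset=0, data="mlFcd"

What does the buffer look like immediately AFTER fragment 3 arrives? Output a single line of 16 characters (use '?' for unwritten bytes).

Answer: ?????LFyTDSZVOzv

Derivation:
Fragment 1: offset=5 data="LFyTD" -> buffer=?????LFyTD??????
Fragment 2: offset=10 data="SZ" -> buffer=?????LFyTDSZ????
Fragment 3: offset=12 data="VOzv" -> buffer=?????LFyTDSZVOzv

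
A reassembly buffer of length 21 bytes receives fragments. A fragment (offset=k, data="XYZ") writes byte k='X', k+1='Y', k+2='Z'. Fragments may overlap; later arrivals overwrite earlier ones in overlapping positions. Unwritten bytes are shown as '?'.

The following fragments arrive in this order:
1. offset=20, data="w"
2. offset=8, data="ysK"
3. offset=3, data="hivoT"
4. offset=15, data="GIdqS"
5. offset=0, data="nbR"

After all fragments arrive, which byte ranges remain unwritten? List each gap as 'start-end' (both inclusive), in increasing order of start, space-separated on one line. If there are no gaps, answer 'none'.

Fragment 1: offset=20 len=1
Fragment 2: offset=8 len=3
Fragment 3: offset=3 len=5
Fragment 4: offset=15 len=5
Fragment 5: offset=0 len=3
Gaps: 11-14

Answer: 11-14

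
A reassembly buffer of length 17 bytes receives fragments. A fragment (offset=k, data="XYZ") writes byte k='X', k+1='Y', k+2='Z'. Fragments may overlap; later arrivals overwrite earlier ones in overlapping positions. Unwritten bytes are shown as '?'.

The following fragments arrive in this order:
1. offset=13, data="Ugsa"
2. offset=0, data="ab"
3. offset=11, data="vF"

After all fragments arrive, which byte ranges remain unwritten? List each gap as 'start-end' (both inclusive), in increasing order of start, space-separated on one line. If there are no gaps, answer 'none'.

Answer: 2-10

Derivation:
Fragment 1: offset=13 len=4
Fragment 2: offset=0 len=2
Fragment 3: offset=11 len=2
Gaps: 2-10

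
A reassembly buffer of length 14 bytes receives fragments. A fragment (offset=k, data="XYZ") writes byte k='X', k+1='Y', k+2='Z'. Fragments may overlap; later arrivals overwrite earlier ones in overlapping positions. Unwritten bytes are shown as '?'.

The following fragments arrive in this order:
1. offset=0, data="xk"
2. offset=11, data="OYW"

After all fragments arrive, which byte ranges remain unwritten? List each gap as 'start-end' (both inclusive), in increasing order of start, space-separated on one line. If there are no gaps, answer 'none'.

Fragment 1: offset=0 len=2
Fragment 2: offset=11 len=3
Gaps: 2-10

Answer: 2-10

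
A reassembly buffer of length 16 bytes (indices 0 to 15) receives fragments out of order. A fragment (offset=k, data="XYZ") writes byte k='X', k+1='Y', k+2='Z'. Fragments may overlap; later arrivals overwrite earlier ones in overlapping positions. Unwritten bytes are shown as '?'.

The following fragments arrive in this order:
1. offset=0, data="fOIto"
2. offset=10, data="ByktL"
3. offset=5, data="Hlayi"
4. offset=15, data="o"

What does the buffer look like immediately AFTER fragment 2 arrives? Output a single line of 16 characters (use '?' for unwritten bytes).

Answer: fOIto?????ByktL?

Derivation:
Fragment 1: offset=0 data="fOIto" -> buffer=fOIto???????????
Fragment 2: offset=10 data="ByktL" -> buffer=fOIto?????ByktL?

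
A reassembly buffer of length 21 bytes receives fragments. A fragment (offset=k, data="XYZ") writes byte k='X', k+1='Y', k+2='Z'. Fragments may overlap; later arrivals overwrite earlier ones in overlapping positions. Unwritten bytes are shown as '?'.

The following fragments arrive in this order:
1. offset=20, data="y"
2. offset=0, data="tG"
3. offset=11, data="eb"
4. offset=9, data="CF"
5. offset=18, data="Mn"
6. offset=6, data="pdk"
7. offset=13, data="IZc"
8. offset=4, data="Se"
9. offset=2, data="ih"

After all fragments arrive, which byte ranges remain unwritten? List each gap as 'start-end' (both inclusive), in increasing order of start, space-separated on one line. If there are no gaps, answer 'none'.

Answer: 16-17

Derivation:
Fragment 1: offset=20 len=1
Fragment 2: offset=0 len=2
Fragment 3: offset=11 len=2
Fragment 4: offset=9 len=2
Fragment 5: offset=18 len=2
Fragment 6: offset=6 len=3
Fragment 7: offset=13 len=3
Fragment 8: offset=4 len=2
Fragment 9: offset=2 len=2
Gaps: 16-17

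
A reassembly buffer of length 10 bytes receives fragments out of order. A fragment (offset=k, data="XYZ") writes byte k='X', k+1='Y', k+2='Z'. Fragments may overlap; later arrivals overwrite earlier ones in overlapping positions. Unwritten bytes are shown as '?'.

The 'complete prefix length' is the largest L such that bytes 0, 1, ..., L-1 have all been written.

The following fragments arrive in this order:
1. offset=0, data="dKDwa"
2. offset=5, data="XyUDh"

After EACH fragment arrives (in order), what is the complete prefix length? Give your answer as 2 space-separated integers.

Fragment 1: offset=0 data="dKDwa" -> buffer=dKDwa????? -> prefix_len=5
Fragment 2: offset=5 data="XyUDh" -> buffer=dKDwaXyUDh -> prefix_len=10

Answer: 5 10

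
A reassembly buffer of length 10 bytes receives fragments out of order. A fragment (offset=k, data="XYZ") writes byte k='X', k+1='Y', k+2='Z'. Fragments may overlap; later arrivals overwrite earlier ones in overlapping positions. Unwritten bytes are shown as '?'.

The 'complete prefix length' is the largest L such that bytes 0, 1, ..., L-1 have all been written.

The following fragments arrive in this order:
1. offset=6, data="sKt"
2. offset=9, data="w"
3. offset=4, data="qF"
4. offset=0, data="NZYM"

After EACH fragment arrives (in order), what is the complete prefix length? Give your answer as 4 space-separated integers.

Answer: 0 0 0 10

Derivation:
Fragment 1: offset=6 data="sKt" -> buffer=??????sKt? -> prefix_len=0
Fragment 2: offset=9 data="w" -> buffer=??????sKtw -> prefix_len=0
Fragment 3: offset=4 data="qF" -> buffer=????qFsKtw -> prefix_len=0
Fragment 4: offset=0 data="NZYM" -> buffer=NZYMqFsKtw -> prefix_len=10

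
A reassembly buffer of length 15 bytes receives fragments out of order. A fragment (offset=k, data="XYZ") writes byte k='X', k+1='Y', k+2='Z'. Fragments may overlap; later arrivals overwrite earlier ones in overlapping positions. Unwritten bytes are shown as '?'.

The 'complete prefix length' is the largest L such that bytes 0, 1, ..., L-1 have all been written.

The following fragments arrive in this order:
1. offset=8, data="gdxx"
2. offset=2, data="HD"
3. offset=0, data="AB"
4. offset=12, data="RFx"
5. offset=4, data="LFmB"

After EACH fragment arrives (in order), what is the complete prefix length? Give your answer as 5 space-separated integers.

Fragment 1: offset=8 data="gdxx" -> buffer=????????gdxx??? -> prefix_len=0
Fragment 2: offset=2 data="HD" -> buffer=??HD????gdxx??? -> prefix_len=0
Fragment 3: offset=0 data="AB" -> buffer=ABHD????gdxx??? -> prefix_len=4
Fragment 4: offset=12 data="RFx" -> buffer=ABHD????gdxxRFx -> prefix_len=4
Fragment 5: offset=4 data="LFmB" -> buffer=ABHDLFmBgdxxRFx -> prefix_len=15

Answer: 0 0 4 4 15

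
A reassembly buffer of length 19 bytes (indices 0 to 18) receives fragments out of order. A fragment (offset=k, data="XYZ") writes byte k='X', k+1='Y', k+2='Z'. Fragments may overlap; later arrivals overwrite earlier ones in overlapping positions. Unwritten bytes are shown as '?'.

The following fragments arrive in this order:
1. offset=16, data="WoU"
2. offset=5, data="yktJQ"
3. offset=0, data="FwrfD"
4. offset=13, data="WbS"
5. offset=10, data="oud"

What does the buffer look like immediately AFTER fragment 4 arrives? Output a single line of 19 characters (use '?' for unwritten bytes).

Answer: FwrfDyktJQ???WbSWoU

Derivation:
Fragment 1: offset=16 data="WoU" -> buffer=????????????????WoU
Fragment 2: offset=5 data="yktJQ" -> buffer=?????yktJQ??????WoU
Fragment 3: offset=0 data="FwrfD" -> buffer=FwrfDyktJQ??????WoU
Fragment 4: offset=13 data="WbS" -> buffer=FwrfDyktJQ???WbSWoU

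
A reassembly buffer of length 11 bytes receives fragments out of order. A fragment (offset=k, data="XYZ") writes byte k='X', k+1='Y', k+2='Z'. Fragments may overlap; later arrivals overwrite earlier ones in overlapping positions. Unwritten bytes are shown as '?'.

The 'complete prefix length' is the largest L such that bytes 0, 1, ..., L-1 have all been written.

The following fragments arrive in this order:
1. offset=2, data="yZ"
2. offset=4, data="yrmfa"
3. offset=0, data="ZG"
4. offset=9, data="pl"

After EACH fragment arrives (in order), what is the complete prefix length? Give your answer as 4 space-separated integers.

Fragment 1: offset=2 data="yZ" -> buffer=??yZ??????? -> prefix_len=0
Fragment 2: offset=4 data="yrmfa" -> buffer=??yZyrmfa?? -> prefix_len=0
Fragment 3: offset=0 data="ZG" -> buffer=ZGyZyrmfa?? -> prefix_len=9
Fragment 4: offset=9 data="pl" -> buffer=ZGyZyrmfapl -> prefix_len=11

Answer: 0 0 9 11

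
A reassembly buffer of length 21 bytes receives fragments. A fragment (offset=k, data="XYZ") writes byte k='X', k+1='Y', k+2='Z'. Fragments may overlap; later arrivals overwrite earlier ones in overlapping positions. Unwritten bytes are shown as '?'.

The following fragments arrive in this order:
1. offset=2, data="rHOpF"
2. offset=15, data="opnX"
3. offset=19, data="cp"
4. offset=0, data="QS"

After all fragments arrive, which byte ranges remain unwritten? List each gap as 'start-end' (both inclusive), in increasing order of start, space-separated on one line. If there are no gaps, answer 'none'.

Answer: 7-14

Derivation:
Fragment 1: offset=2 len=5
Fragment 2: offset=15 len=4
Fragment 3: offset=19 len=2
Fragment 4: offset=0 len=2
Gaps: 7-14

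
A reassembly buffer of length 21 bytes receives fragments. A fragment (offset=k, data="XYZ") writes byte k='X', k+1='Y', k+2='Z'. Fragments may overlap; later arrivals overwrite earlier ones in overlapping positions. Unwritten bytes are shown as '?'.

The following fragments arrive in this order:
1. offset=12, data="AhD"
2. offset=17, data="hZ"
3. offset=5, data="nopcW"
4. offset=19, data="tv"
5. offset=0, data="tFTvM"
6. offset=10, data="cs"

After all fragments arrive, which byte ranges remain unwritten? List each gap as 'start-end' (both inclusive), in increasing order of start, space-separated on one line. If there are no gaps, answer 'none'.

Fragment 1: offset=12 len=3
Fragment 2: offset=17 len=2
Fragment 3: offset=5 len=5
Fragment 4: offset=19 len=2
Fragment 5: offset=0 len=5
Fragment 6: offset=10 len=2
Gaps: 15-16

Answer: 15-16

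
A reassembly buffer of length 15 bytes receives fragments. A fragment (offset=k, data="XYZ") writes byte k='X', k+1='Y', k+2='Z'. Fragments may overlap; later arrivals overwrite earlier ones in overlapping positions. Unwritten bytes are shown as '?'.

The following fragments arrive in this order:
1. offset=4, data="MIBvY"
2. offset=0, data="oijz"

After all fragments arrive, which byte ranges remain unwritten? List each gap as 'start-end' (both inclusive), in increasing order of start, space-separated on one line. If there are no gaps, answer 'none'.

Answer: 9-14

Derivation:
Fragment 1: offset=4 len=5
Fragment 2: offset=0 len=4
Gaps: 9-14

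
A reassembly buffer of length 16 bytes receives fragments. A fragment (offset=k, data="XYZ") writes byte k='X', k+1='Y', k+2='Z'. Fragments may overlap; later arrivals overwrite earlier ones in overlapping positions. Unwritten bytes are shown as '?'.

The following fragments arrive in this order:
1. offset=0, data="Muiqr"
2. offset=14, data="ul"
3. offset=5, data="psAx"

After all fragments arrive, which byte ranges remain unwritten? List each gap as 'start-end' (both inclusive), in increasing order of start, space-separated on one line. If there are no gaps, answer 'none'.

Fragment 1: offset=0 len=5
Fragment 2: offset=14 len=2
Fragment 3: offset=5 len=4
Gaps: 9-13

Answer: 9-13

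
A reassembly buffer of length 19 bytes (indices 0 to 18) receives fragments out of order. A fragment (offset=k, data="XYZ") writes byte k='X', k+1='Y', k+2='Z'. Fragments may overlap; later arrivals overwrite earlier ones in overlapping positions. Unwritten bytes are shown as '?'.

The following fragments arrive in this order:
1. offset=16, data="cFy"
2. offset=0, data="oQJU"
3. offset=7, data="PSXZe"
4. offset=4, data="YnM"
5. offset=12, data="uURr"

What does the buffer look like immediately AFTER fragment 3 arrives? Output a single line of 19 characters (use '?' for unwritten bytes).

Answer: oQJU???PSXZe????cFy

Derivation:
Fragment 1: offset=16 data="cFy" -> buffer=????????????????cFy
Fragment 2: offset=0 data="oQJU" -> buffer=oQJU????????????cFy
Fragment 3: offset=7 data="PSXZe" -> buffer=oQJU???PSXZe????cFy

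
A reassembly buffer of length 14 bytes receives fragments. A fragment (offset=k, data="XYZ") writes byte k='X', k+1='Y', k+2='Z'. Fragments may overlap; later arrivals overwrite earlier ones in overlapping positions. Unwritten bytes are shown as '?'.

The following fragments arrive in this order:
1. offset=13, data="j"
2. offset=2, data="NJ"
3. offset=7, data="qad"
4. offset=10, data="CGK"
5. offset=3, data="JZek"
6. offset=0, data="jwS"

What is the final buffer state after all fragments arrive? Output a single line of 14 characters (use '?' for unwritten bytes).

Fragment 1: offset=13 data="j" -> buffer=?????????????j
Fragment 2: offset=2 data="NJ" -> buffer=??NJ?????????j
Fragment 3: offset=7 data="qad" -> buffer=??NJ???qad???j
Fragment 4: offset=10 data="CGK" -> buffer=??NJ???qadCGKj
Fragment 5: offset=3 data="JZek" -> buffer=??NJZekqadCGKj
Fragment 6: offset=0 data="jwS" -> buffer=jwSJZekqadCGKj

Answer: jwSJZekqadCGKj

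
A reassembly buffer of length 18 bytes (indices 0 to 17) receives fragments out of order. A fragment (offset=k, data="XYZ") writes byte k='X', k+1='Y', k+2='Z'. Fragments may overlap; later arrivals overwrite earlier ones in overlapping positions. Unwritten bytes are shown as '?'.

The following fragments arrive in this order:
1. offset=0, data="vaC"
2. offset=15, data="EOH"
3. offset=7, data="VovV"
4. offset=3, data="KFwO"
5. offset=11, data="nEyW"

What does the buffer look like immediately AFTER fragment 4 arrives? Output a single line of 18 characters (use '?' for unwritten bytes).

Fragment 1: offset=0 data="vaC" -> buffer=vaC???????????????
Fragment 2: offset=15 data="EOH" -> buffer=vaC????????????EOH
Fragment 3: offset=7 data="VovV" -> buffer=vaC????VovV????EOH
Fragment 4: offset=3 data="KFwO" -> buffer=vaCKFwOVovV????EOH

Answer: vaCKFwOVovV????EOH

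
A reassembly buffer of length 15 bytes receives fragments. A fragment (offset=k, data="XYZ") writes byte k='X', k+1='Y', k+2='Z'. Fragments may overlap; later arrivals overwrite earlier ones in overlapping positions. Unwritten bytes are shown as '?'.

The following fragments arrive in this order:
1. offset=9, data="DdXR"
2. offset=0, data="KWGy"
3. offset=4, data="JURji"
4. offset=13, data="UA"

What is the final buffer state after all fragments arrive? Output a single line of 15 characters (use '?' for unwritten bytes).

Fragment 1: offset=9 data="DdXR" -> buffer=?????????DdXR??
Fragment 2: offset=0 data="KWGy" -> buffer=KWGy?????DdXR??
Fragment 3: offset=4 data="JURji" -> buffer=KWGyJURjiDdXR??
Fragment 4: offset=13 data="UA" -> buffer=KWGyJURjiDdXRUA

Answer: KWGyJURjiDdXRUA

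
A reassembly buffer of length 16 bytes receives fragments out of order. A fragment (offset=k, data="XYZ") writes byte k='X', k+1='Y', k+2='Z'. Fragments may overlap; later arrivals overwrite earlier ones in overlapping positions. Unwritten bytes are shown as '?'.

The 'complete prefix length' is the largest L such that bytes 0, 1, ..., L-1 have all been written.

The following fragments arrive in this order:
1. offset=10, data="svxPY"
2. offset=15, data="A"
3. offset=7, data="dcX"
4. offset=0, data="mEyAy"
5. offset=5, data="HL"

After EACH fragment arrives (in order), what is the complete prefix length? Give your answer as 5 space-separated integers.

Fragment 1: offset=10 data="svxPY" -> buffer=??????????svxPY? -> prefix_len=0
Fragment 2: offset=15 data="A" -> buffer=??????????svxPYA -> prefix_len=0
Fragment 3: offset=7 data="dcX" -> buffer=???????dcXsvxPYA -> prefix_len=0
Fragment 4: offset=0 data="mEyAy" -> buffer=mEyAy??dcXsvxPYA -> prefix_len=5
Fragment 5: offset=5 data="HL" -> buffer=mEyAyHLdcXsvxPYA -> prefix_len=16

Answer: 0 0 0 5 16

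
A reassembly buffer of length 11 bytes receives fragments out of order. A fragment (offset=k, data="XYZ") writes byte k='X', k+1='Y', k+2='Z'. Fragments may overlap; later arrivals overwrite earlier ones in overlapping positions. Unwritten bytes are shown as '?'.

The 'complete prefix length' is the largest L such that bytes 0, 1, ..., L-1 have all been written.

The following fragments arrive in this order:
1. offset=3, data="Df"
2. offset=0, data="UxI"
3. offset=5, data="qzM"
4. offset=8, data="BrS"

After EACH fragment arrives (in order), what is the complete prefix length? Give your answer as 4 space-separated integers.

Answer: 0 5 8 11

Derivation:
Fragment 1: offset=3 data="Df" -> buffer=???Df?????? -> prefix_len=0
Fragment 2: offset=0 data="UxI" -> buffer=UxIDf?????? -> prefix_len=5
Fragment 3: offset=5 data="qzM" -> buffer=UxIDfqzM??? -> prefix_len=8
Fragment 4: offset=8 data="BrS" -> buffer=UxIDfqzMBrS -> prefix_len=11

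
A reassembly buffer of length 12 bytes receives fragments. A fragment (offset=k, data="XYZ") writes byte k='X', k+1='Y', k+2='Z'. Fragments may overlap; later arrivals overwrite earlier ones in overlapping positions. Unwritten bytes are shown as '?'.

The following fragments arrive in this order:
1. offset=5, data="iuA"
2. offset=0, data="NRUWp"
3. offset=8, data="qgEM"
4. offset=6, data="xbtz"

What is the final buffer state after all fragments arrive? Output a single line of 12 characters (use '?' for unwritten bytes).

Answer: NRUWpixbtzEM

Derivation:
Fragment 1: offset=5 data="iuA" -> buffer=?????iuA????
Fragment 2: offset=0 data="NRUWp" -> buffer=NRUWpiuA????
Fragment 3: offset=8 data="qgEM" -> buffer=NRUWpiuAqgEM
Fragment 4: offset=6 data="xbtz" -> buffer=NRUWpixbtzEM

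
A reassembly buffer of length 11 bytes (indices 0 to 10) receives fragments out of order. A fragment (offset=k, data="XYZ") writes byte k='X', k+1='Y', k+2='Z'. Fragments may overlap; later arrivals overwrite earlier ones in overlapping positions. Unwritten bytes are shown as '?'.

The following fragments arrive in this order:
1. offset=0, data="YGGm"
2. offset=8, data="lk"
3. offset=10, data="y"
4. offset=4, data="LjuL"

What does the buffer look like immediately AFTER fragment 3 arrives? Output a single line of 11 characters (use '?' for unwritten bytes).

Fragment 1: offset=0 data="YGGm" -> buffer=YGGm???????
Fragment 2: offset=8 data="lk" -> buffer=YGGm????lk?
Fragment 3: offset=10 data="y" -> buffer=YGGm????lky

Answer: YGGm????lky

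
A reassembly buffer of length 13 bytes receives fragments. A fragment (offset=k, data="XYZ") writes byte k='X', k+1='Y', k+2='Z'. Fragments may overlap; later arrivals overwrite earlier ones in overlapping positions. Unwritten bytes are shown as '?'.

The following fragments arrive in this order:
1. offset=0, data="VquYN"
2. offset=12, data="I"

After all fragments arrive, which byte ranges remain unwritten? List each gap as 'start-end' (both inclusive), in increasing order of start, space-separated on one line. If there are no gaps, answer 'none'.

Answer: 5-11

Derivation:
Fragment 1: offset=0 len=5
Fragment 2: offset=12 len=1
Gaps: 5-11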